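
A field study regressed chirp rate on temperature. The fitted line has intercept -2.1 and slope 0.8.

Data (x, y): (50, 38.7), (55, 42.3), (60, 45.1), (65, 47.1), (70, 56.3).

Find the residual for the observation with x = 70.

e = 2.4

ŷ = -2.1 + 0.8·70 = 53.9
e = 56.3 − 53.9 = 2.4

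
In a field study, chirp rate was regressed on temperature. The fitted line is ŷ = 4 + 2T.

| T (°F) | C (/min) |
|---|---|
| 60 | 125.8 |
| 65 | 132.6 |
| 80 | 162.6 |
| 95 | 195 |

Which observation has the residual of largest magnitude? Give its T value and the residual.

T=60: ŷ = 4 + 2·60 = 124; r = 125.8 − 124 = 1.8
T=65: ŷ = 4 + 2·65 = 134; r = 132.6 − 134 = -1.4
T=80: ŷ = 4 + 2·80 = 164; r = 162.6 − 164 = -1.4
T=95: ŷ = 4 + 2·95 = 194; r = 195 − 194 = 1
Largest |r| is 1.8 at T = 60, residual 1.8.

T = 60, r = 1.8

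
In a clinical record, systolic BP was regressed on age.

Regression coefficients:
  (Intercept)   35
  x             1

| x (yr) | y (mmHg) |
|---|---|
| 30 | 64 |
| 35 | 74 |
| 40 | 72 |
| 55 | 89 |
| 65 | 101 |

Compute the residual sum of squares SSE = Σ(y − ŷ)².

x=30: ŷ = 35 + 30 = 65; r = 64 − 65 = -1
x=35: ŷ = 35 + 35 = 70; r = 74 − 70 = 4
x=40: ŷ = 35 + 40 = 75; r = 72 − 75 = -3
x=55: ŷ = 35 + 55 = 90; r = 89 − 90 = -1
x=65: ŷ = 35 + 65 = 100; r = 101 − 100 = 1
SSE = 1 + 16 + 9 + 1 + 1 = 28

SSE = 28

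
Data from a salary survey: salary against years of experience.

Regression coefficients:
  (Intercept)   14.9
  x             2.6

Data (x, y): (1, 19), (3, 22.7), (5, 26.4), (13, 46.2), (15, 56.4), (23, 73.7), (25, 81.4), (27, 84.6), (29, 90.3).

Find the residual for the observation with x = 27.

e = -0.5

ŷ = 14.9 + 2.6·27 = 85.1
e = 84.6 − 85.1 = -0.5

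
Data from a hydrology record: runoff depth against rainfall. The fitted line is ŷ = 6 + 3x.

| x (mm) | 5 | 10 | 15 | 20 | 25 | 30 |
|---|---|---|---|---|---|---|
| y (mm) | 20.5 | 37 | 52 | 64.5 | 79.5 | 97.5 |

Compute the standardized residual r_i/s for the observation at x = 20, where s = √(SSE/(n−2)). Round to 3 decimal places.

x=5: ŷ = 6 + 3·5 = 21; r = 20.5 − 21 = -0.5
x=10: ŷ = 6 + 3·10 = 36; r = 37 − 36 = 1
x=15: ŷ = 6 + 3·15 = 51; r = 52 − 51 = 1
x=20: ŷ = 6 + 3·20 = 66; r = 64.5 − 66 = -1.5
x=25: ŷ = 6 + 3·25 = 81; r = 79.5 − 81 = -1.5
x=30: ŷ = 6 + 3·30 = 96; r = 97.5 − 96 = 1.5
SSE = 0.25 + 1 + 1 + 2.25 + 2.25 + 2.25 = 9
s = √(9/4) = 1.5
r/s = -1.5 / 1.5 = -1.000

-1.000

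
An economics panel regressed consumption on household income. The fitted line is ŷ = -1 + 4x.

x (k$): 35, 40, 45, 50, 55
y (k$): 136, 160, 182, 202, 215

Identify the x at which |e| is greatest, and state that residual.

x=35: ŷ = -1 + 4·35 = 139; e = 136 − 139 = -3
x=40: ŷ = -1 + 4·40 = 159; e = 160 − 159 = 1
x=45: ŷ = -1 + 4·45 = 179; e = 182 − 179 = 3
x=50: ŷ = -1 + 4·50 = 199; e = 202 − 199 = 3
x=55: ŷ = -1 + 4·55 = 219; e = 215 − 219 = -4
Largest |e| is 4 at x = 55, residual -4.

x = 55, e = -4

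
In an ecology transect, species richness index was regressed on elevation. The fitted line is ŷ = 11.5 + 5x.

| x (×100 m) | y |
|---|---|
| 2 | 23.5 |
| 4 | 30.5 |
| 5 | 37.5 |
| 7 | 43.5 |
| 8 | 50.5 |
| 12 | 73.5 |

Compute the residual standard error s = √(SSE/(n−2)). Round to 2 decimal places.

x=2: ŷ = 11.5 + 5·2 = 21.5; r = 23.5 − 21.5 = 2
x=4: ŷ = 11.5 + 5·4 = 31.5; r = 30.5 − 31.5 = -1
x=5: ŷ = 11.5 + 5·5 = 36.5; r = 37.5 − 36.5 = 1
x=7: ŷ = 11.5 + 5·7 = 46.5; r = 43.5 − 46.5 = -3
x=8: ŷ = 11.5 + 5·8 = 51.5; r = 50.5 − 51.5 = -1
x=12: ŷ = 11.5 + 5·12 = 71.5; r = 73.5 − 71.5 = 2
SSE = 4 + 1 + 1 + 9 + 1 + 4 = 20
s = √(20/4) = √5 ≈ 2.24

s = 2.24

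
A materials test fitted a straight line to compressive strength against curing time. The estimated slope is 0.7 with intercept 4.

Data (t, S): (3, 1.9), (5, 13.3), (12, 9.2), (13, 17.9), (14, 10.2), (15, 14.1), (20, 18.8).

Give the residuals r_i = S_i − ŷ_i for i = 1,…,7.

-4.2, 5.8, -3.2, 4.8, -3.6, -0.4, 0.8

t=3: ŷ = 4 + 0.7·3 = 6.1; r = 1.9 − 6.1 = -4.2
t=5: ŷ = 4 + 0.7·5 = 7.5; r = 13.3 − 7.5 = 5.8
t=12: ŷ = 4 + 0.7·12 = 12.4; r = 9.2 − 12.4 = -3.2
t=13: ŷ = 4 + 0.7·13 = 13.1; r = 17.9 − 13.1 = 4.8
t=14: ŷ = 4 + 0.7·14 = 13.8; r = 10.2 − 13.8 = -3.6
t=15: ŷ = 4 + 0.7·15 = 14.5; r = 14.1 − 14.5 = -0.4
t=20: ŷ = 4 + 0.7·20 = 18; r = 18.8 − 18 = 0.8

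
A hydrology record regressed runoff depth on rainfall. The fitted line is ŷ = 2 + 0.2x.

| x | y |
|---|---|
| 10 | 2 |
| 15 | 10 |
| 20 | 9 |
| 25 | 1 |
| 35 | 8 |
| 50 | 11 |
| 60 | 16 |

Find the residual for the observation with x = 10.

ŷ = 2 + 0.2·10 = 4
r = 2 − 4 = -2

r = -2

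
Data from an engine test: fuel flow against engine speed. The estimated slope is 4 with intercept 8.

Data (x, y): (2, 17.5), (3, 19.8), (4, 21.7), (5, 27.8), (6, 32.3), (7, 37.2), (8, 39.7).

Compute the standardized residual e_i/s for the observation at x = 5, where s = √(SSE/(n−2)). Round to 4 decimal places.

x=2: ŷ = 8 + 4·2 = 16; e = 17.5 − 16 = 1.5
x=3: ŷ = 8 + 4·3 = 20; e = 19.8 − 20 = -0.2
x=4: ŷ = 8 + 4·4 = 24; e = 21.7 − 24 = -2.3
x=5: ŷ = 8 + 4·5 = 28; e = 27.8 − 28 = -0.2
x=6: ŷ = 8 + 4·6 = 32; e = 32.3 − 32 = 0.3
x=7: ŷ = 8 + 4·7 = 36; e = 37.2 − 36 = 1.2
x=8: ŷ = 8 + 4·8 = 40; e = 39.7 − 40 = -0.3
SSE = 2.25 + 0.04 + 5.29 + 0.04 + 0.09 + 1.44 + 0.09 = 9.24
s = √(9.24/5) = 1.35941
e/s = -0.2 / 1.35941 = -0.1471

-0.1471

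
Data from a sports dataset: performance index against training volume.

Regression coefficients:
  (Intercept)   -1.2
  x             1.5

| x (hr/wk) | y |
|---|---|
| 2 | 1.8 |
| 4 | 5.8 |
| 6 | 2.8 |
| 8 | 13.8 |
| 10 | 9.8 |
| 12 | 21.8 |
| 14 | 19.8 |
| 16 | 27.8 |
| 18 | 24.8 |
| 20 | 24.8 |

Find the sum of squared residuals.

SSE = 118

x=2: ŷ = -1.2 + 1.5·2 = 1.8; e = 1.8 − 1.8 = 0
x=4: ŷ = -1.2 + 1.5·4 = 4.8; e = 5.8 − 4.8 = 1
x=6: ŷ = -1.2 + 1.5·6 = 7.8; e = 2.8 − 7.8 = -5
x=8: ŷ = -1.2 + 1.5·8 = 10.8; e = 13.8 − 10.8 = 3
x=10: ŷ = -1.2 + 1.5·10 = 13.8; e = 9.8 − 13.8 = -4
x=12: ŷ = -1.2 + 1.5·12 = 16.8; e = 21.8 − 16.8 = 5
x=14: ŷ = -1.2 + 1.5·14 = 19.8; e = 19.8 − 19.8 = 0
x=16: ŷ = -1.2 + 1.5·16 = 22.8; e = 27.8 − 22.8 = 5
x=18: ŷ = -1.2 + 1.5·18 = 25.8; e = 24.8 − 25.8 = -1
x=20: ŷ = -1.2 + 1.5·20 = 28.8; e = 24.8 − 28.8 = -4
SSE = 0 + 1 + 25 + 9 + 16 + 25 + 0 + 25 + 1 + 16 = 118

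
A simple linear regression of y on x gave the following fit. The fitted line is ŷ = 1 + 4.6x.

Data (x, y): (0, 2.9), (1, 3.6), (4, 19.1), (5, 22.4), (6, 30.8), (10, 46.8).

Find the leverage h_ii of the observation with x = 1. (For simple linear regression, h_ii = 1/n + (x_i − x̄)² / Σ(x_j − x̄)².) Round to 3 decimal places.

x̄ = (0 + 1 + 4 + 5 + 6 + 10)/6 = 4.33333
Σ(x − x̄)² = 18.7778 + 11.1111 + 0.111111 + 0.444444 + 2.77778 + 32.1111 = 65.3333
h = 1/6 + (-3.33333)²/65.3333 = 0.166667 + 0.170068 = 0.337

h = 0.337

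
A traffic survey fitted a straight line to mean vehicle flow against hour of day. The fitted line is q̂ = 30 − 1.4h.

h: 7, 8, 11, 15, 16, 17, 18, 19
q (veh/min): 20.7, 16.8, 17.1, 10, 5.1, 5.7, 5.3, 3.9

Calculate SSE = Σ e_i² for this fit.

h=7: q̂ = 30 − 1.4·7 = 20.2; e = 20.7 − 20.2 = 0.5
h=8: q̂ = 30 − 1.4·8 = 18.8; e = 16.8 − 18.8 = -2
h=11: q̂ = 30 − 1.4·11 = 14.6; e = 17.1 − 14.6 = 2.5
h=15: q̂ = 30 − 1.4·15 = 9; e = 10 − 9 = 1
h=16: q̂ = 30 − 1.4·16 = 7.6; e = 5.1 − 7.6 = -2.5
h=17: q̂ = 30 − 1.4·17 = 6.2; e = 5.7 − 6.2 = -0.5
h=18: q̂ = 30 − 1.4·18 = 4.8; e = 5.3 − 4.8 = 0.5
h=19: q̂ = 30 − 1.4·19 = 3.4; e = 3.9 − 3.4 = 0.5
SSE = 0.25 + 4 + 6.25 + 1 + 6.25 + 0.25 + 0.25 + 0.25 = 18.5

SSE = 18.5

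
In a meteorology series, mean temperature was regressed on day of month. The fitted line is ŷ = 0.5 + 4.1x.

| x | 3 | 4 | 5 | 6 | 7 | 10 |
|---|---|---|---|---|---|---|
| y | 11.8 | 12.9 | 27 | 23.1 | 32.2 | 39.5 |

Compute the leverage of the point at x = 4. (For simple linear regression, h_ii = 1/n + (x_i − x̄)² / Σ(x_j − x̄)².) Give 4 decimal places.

h = 0.2757

x̄ = (3 + 4 + 5 + 6 + 7 + 10)/6 = 5.83333
Σ(x − x̄)² = 8.02778 + 3.36111 + 0.694444 + 0.0277778 + 1.36111 + 17.3611 = 30.8333
h = 1/6 + (-1.83333)²/30.8333 = 0.166667 + 0.109009 = 0.2757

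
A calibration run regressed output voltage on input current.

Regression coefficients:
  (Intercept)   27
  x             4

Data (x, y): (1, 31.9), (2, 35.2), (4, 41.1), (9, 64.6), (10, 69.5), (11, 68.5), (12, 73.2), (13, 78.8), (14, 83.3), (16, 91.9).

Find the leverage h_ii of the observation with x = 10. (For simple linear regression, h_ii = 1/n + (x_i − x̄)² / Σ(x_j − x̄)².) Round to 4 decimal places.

h = 0.1026

x̄ = (1 + 2 + 4 + 9 + 10 + 11 + 12 + 13 + 14 + 16)/10 = 9.2
Σ(x − x̄)² = 67.24 + 51.84 + 27.04 + 0.04 + 0.64 + 3.24 + 7.84 + 14.44 + 23.04 + 46.24 = 241.6
h = 1/10 + (0.8)²/241.6 = 0.1 + 0.00264901 = 0.1026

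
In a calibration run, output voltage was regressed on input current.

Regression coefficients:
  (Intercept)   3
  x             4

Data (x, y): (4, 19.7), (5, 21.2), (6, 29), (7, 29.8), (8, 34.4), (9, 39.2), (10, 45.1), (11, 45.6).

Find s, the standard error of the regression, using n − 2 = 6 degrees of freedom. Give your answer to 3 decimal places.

s = 1.630

x=4: ŷ = 3 + 4·4 = 19; e = 19.7 − 19 = 0.7
x=5: ŷ = 3 + 4·5 = 23; e = 21.2 − 23 = -1.8
x=6: ŷ = 3 + 4·6 = 27; e = 29 − 27 = 2
x=7: ŷ = 3 + 4·7 = 31; e = 29.8 − 31 = -1.2
x=8: ŷ = 3 + 4·8 = 35; e = 34.4 − 35 = -0.6
x=9: ŷ = 3 + 4·9 = 39; e = 39.2 − 39 = 0.2
x=10: ŷ = 3 + 4·10 = 43; e = 45.1 − 43 = 2.1
x=11: ŷ = 3 + 4·11 = 47; e = 45.6 − 47 = -1.4
SSE = 0.49 + 3.24 + 4 + 1.44 + 0.36 + 0.04 + 4.41 + 1.96 = 15.94
s = √(15.94/6) = √2.65667 ≈ 1.630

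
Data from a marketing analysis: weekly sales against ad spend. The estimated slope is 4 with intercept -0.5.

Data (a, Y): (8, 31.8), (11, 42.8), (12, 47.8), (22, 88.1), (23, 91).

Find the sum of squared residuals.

SSE = 1.28

a=8: ŷ = -0.5 + 4·8 = 31.5; e = 31.8 − 31.5 = 0.3
a=11: ŷ = -0.5 + 4·11 = 43.5; e = 42.8 − 43.5 = -0.7
a=12: ŷ = -0.5 + 4·12 = 47.5; e = 47.8 − 47.5 = 0.3
a=22: ŷ = -0.5 + 4·22 = 87.5; e = 88.1 − 87.5 = 0.6
a=23: ŷ = -0.5 + 4·23 = 91.5; e = 91 − 91.5 = -0.5
SSE = 0.09 + 0.49 + 0.09 + 0.36 + 0.25 = 1.28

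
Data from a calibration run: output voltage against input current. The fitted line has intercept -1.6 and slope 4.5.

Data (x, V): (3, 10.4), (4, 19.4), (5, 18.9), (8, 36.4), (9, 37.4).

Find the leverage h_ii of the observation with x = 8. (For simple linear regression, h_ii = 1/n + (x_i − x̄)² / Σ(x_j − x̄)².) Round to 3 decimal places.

x̄ = (3 + 4 + 5 + 8 + 9)/5 = 5.8
Σ(x − x̄)² = 7.84 + 3.24 + 0.64 + 4.84 + 10.24 = 26.8
h = 1/5 + (2.2)²/26.8 = 0.2 + 0.180597 = 0.381

h = 0.381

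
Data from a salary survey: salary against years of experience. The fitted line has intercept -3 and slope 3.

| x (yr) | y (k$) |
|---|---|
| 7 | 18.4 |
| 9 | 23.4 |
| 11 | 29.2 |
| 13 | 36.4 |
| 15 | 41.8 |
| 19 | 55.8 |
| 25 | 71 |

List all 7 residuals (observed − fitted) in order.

x=7: ŷ = -3 + 3·7 = 18; e = 18.4 − 18 = 0.4
x=9: ŷ = -3 + 3·9 = 24; e = 23.4 − 24 = -0.6
x=11: ŷ = -3 + 3·11 = 30; e = 29.2 − 30 = -0.8
x=13: ŷ = -3 + 3·13 = 36; e = 36.4 − 36 = 0.4
x=15: ŷ = -3 + 3·15 = 42; e = 41.8 − 42 = -0.2
x=19: ŷ = -3 + 3·19 = 54; e = 55.8 − 54 = 1.8
x=25: ŷ = -3 + 3·25 = 72; e = 71 − 72 = -1

0.4, -0.6, -0.8, 0.4, -0.2, 1.8, -1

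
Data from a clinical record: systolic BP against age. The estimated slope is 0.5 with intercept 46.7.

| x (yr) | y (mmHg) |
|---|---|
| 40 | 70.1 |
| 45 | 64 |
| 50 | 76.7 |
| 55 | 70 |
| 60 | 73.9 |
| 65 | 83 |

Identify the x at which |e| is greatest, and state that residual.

x = 45, e = -5.2

x=40: ŷ = 46.7 + 0.5·40 = 66.7; e = 70.1 − 66.7 = 3.4
x=45: ŷ = 46.7 + 0.5·45 = 69.2; e = 64 − 69.2 = -5.2
x=50: ŷ = 46.7 + 0.5·50 = 71.7; e = 76.7 − 71.7 = 5
x=55: ŷ = 46.7 + 0.5·55 = 74.2; e = 70 − 74.2 = -4.2
x=60: ŷ = 46.7 + 0.5·60 = 76.7; e = 73.9 − 76.7 = -2.8
x=65: ŷ = 46.7 + 0.5·65 = 79.2; e = 83 − 79.2 = 3.8
Largest |e| is 5.2 at x = 45, residual -5.2.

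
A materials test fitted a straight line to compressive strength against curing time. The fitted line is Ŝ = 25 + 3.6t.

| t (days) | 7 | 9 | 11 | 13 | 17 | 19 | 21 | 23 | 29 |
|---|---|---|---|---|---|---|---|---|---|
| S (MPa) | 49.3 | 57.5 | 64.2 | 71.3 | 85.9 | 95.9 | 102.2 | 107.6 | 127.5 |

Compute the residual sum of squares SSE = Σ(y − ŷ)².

t=7: Ŝ = 25 + 3.6·7 = 50.2; r = 49.3 − 50.2 = -0.9
t=9: Ŝ = 25 + 3.6·9 = 57.4; r = 57.5 − 57.4 = 0.1
t=11: Ŝ = 25 + 3.6·11 = 64.6; r = 64.2 − 64.6 = -0.4
t=13: Ŝ = 25 + 3.6·13 = 71.8; r = 71.3 − 71.8 = -0.5
t=17: Ŝ = 25 + 3.6·17 = 86.2; r = 85.9 − 86.2 = -0.3
t=19: Ŝ = 25 + 3.6·19 = 93.4; r = 95.9 − 93.4 = 2.5
t=21: Ŝ = 25 + 3.6·21 = 100.6; r = 102.2 − 100.6 = 1.6
t=23: Ŝ = 25 + 3.6·23 = 107.8; r = 107.6 − 107.8 = -0.2
t=29: Ŝ = 25 + 3.6·29 = 129.4; r = 127.5 − 129.4 = -1.9
SSE = 0.81 + 0.01 + 0.16 + 0.25 + 0.09 + 6.25 + 2.56 + 0.04 + 3.61 = 13.78

SSE = 13.78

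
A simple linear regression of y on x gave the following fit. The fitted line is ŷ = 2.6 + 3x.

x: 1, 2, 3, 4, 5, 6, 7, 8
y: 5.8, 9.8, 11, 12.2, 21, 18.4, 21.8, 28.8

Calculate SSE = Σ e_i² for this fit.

x=1: ŷ = 2.6 + 3·1 = 5.6; e = 5.8 − 5.6 = 0.2
x=2: ŷ = 2.6 + 3·2 = 8.6; e = 9.8 − 8.6 = 1.2
x=3: ŷ = 2.6 + 3·3 = 11.6; e = 11 − 11.6 = -0.6
x=4: ŷ = 2.6 + 3·4 = 14.6; e = 12.2 − 14.6 = -2.4
x=5: ŷ = 2.6 + 3·5 = 17.6; e = 21 − 17.6 = 3.4
x=6: ŷ = 2.6 + 3·6 = 20.6; e = 18.4 − 20.6 = -2.2
x=7: ŷ = 2.6 + 3·7 = 23.6; e = 21.8 − 23.6 = -1.8
x=8: ŷ = 2.6 + 3·8 = 26.6; e = 28.8 − 26.6 = 2.2
SSE = 0.04 + 1.44 + 0.36 + 5.76 + 11.56 + 4.84 + 3.24 + 4.84 = 32.08

SSE = 32.08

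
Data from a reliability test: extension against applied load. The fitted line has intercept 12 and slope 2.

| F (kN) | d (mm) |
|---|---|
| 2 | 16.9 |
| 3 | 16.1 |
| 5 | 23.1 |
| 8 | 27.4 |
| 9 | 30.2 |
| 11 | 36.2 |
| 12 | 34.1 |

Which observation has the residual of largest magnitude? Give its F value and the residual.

F = 11, r = 2.2

F=2: ŷ = 12 + 2·2 = 16; r = 16.9 − 16 = 0.9
F=3: ŷ = 12 + 2·3 = 18; r = 16.1 − 18 = -1.9
F=5: ŷ = 12 + 2·5 = 22; r = 23.1 − 22 = 1.1
F=8: ŷ = 12 + 2·8 = 28; r = 27.4 − 28 = -0.6
F=9: ŷ = 12 + 2·9 = 30; r = 30.2 − 30 = 0.2
F=11: ŷ = 12 + 2·11 = 34; r = 36.2 − 34 = 2.2
F=12: ŷ = 12 + 2·12 = 36; r = 34.1 − 36 = -1.9
Largest |r| is 2.2 at F = 11, residual 2.2.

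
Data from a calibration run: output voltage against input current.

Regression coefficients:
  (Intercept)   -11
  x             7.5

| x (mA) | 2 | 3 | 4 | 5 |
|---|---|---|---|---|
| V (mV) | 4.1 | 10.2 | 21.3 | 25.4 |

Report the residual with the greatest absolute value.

x=2: ŷ = -11 + 7.5·2 = 4; r = 4.1 − 4 = 0.1
x=3: ŷ = -11 + 7.5·3 = 11.5; r = 10.2 − 11.5 = -1.3
x=4: ŷ = -11 + 7.5·4 = 19; r = 21.3 − 19 = 2.3
x=5: ŷ = -11 + 7.5·5 = 26.5; r = 25.4 − 26.5 = -1.1
Largest |r| is 2.3 at x = 4, residual 2.3.

r = 2.3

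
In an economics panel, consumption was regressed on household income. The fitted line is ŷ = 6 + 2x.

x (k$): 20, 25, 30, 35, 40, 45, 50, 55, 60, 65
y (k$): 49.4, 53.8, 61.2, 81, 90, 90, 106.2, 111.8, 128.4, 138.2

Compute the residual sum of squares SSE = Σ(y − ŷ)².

SSE = 144.72

x=20: ŷ = 6 + 2·20 = 46; r = 49.4 − 46 = 3.4
x=25: ŷ = 6 + 2·25 = 56; r = 53.8 − 56 = -2.2
x=30: ŷ = 6 + 2·30 = 66; r = 61.2 − 66 = -4.8
x=35: ŷ = 6 + 2·35 = 76; r = 81 − 76 = 5
x=40: ŷ = 6 + 2·40 = 86; r = 90 − 86 = 4
x=45: ŷ = 6 + 2·45 = 96; r = 90 − 96 = -6
x=50: ŷ = 6 + 2·50 = 106; r = 106.2 − 106 = 0.2
x=55: ŷ = 6 + 2·55 = 116; r = 111.8 − 116 = -4.2
x=60: ŷ = 6 + 2·60 = 126; r = 128.4 − 126 = 2.4
x=65: ŷ = 6 + 2·65 = 136; r = 138.2 − 136 = 2.2
SSE = 11.56 + 4.84 + 23.04 + 25 + 16 + 36 + 0.04 + 17.64 + 5.76 + 4.84 = 144.72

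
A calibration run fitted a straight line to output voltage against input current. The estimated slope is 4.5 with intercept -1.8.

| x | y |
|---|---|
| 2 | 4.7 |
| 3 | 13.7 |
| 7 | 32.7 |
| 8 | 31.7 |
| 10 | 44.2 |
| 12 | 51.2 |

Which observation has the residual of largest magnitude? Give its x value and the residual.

x = 7, e = 3

x=2: ŷ = -1.8 + 4.5·2 = 7.2; e = 4.7 − 7.2 = -2.5
x=3: ŷ = -1.8 + 4.5·3 = 11.7; e = 13.7 − 11.7 = 2
x=7: ŷ = -1.8 + 4.5·7 = 29.7; e = 32.7 − 29.7 = 3
x=8: ŷ = -1.8 + 4.5·8 = 34.2; e = 31.7 − 34.2 = -2.5
x=10: ŷ = -1.8 + 4.5·10 = 43.2; e = 44.2 − 43.2 = 1
x=12: ŷ = -1.8 + 4.5·12 = 52.2; e = 51.2 − 52.2 = -1
Largest |e| is 3 at x = 7, residual 3.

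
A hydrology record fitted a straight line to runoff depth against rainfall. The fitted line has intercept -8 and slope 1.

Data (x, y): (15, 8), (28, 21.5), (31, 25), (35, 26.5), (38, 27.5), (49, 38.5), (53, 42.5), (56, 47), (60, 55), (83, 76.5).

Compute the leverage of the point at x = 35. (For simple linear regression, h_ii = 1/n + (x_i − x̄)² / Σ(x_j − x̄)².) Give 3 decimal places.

x̄ = (15 + 28 + 31 + 35 + 38 + 49 + 53 + 56 + 60 + 83)/10 = 44.8
Σ(x − x̄)² = 888.04 + 282.24 + 190.44 + 96.04 + 46.24 + 17.64 + 67.24 + 125.44 + 231.04 + 1459.24 = 3403.6
h = 1/10 + (-9.8)²/3403.6 = 0.1 + 0.0282172 = 0.128

h = 0.128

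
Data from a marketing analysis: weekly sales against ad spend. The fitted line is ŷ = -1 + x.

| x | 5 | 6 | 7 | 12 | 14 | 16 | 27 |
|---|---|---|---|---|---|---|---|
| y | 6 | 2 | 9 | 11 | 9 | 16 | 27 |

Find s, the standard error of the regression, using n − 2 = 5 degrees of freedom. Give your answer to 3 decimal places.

x=5: ŷ = -1 + 5 = 4; r = 6 − 4 = 2
x=6: ŷ = -1 + 6 = 5; r = 2 − 5 = -3
x=7: ŷ = -1 + 7 = 6; r = 9 − 6 = 3
x=12: ŷ = -1 + 12 = 11; r = 11 − 11 = 0
x=14: ŷ = -1 + 14 = 13; r = 9 − 13 = -4
x=16: ŷ = -1 + 16 = 15; r = 16 − 15 = 1
x=27: ŷ = -1 + 27 = 26; r = 27 − 26 = 1
SSE = 4 + 9 + 9 + 0 + 16 + 1 + 1 = 40
s = √(40/5) = √8 ≈ 2.828

s = 2.828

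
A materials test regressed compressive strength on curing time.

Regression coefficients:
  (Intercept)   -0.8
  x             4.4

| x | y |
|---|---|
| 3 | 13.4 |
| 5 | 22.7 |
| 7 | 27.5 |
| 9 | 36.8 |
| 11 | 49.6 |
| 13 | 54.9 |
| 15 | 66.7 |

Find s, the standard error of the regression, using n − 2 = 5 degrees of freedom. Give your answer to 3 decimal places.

s = 2.098

x=3: ŷ = -0.8 + 4.4·3 = 12.4; e = 13.4 − 12.4 = 1
x=5: ŷ = -0.8 + 4.4·5 = 21.2; e = 22.7 − 21.2 = 1.5
x=7: ŷ = -0.8 + 4.4·7 = 30; e = 27.5 − 30 = -2.5
x=9: ŷ = -0.8 + 4.4·9 = 38.8; e = 36.8 − 38.8 = -2
x=11: ŷ = -0.8 + 4.4·11 = 47.6; e = 49.6 − 47.6 = 2
x=13: ŷ = -0.8 + 4.4·13 = 56.4; e = 54.9 − 56.4 = -1.5
x=15: ŷ = -0.8 + 4.4·15 = 65.2; e = 66.7 − 65.2 = 1.5
SSE = 1 + 2.25 + 6.25 + 4 + 4 + 2.25 + 2.25 = 22
s = √(22/5) = √4.4 ≈ 2.098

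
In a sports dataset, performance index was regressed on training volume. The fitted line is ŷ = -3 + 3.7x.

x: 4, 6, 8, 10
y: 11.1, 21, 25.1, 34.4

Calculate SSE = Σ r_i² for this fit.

x=4: ŷ = -3 + 3.7·4 = 11.8; r = 11.1 − 11.8 = -0.7
x=6: ŷ = -3 + 3.7·6 = 19.2; r = 21 − 19.2 = 1.8
x=8: ŷ = -3 + 3.7·8 = 26.6; r = 25.1 − 26.6 = -1.5
x=10: ŷ = -3 + 3.7·10 = 34; r = 34.4 − 34 = 0.4
SSE = 0.49 + 3.24 + 2.25 + 0.16 = 6.14

SSE = 6.14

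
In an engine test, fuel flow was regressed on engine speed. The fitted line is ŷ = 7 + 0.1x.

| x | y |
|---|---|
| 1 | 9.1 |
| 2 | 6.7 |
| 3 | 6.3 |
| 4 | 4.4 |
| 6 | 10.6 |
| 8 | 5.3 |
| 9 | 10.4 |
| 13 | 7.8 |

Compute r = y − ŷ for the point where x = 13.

r = -0.5

ŷ = 7 + 0.1·13 = 8.3
r = 7.8 − 8.3 = -0.5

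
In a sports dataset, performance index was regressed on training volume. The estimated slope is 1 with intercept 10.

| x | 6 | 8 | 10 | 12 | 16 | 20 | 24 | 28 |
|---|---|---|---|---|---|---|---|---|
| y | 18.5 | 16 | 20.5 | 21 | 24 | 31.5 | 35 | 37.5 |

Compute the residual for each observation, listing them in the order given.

2.5, -2, 0.5, -1, -2, 1.5, 1, -0.5

x=6: ŷ = 10 + 6 = 16; r = 18.5 − 16 = 2.5
x=8: ŷ = 10 + 8 = 18; r = 16 − 18 = -2
x=10: ŷ = 10 + 10 = 20; r = 20.5 − 20 = 0.5
x=12: ŷ = 10 + 12 = 22; r = 21 − 22 = -1
x=16: ŷ = 10 + 16 = 26; r = 24 − 26 = -2
x=20: ŷ = 10 + 20 = 30; r = 31.5 − 30 = 1.5
x=24: ŷ = 10 + 24 = 34; r = 35 − 34 = 1
x=28: ŷ = 10 + 28 = 38; r = 37.5 − 38 = -0.5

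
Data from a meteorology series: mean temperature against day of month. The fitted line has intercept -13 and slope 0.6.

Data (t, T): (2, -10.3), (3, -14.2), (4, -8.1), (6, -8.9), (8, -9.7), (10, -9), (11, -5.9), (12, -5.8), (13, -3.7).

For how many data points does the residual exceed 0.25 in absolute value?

8

t=2: T̂ = -13 + 0.6·2 = -11.8; r = -10.3 − (-11.8) = 1.5
t=3: T̂ = -13 + 0.6·3 = -11.2; r = -14.2 − (-11.2) = -3
t=4: T̂ = -13 + 0.6·4 = -10.6; r = -8.1 − (-10.6) = 2.5
t=6: T̂ = -13 + 0.6·6 = -9.4; r = -8.9 − (-9.4) = 0.5
t=8: T̂ = -13 + 0.6·8 = -8.2; r = -9.7 − (-8.2) = -1.5
t=10: T̂ = -13 + 0.6·10 = -7; r = -9 − (-7) = -2
t=11: T̂ = -13 + 0.6·11 = -6.4; r = -5.9 − (-6.4) = 0.5
t=12: T̂ = -13 + 0.6·12 = -5.8; r = -5.8 − (-5.8) = 0
t=13: T̂ = -13 + 0.6·13 = -5.2; r = -3.7 − (-5.2) = 1.5
|r| > 0.25: t=2 (|r|=1.5), t=3 (|r|=3), t=4 (|r|=2.5), t=6 (|r|=0.5), t=8 (|r|=1.5), t=10 (|r|=2), t=11 (|r|=0.5), t=13 (|r|=1.5) → 8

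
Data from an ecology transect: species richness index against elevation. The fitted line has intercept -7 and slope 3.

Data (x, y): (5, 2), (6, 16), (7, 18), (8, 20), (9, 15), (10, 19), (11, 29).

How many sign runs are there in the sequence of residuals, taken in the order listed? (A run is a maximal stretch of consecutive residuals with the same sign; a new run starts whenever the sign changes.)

x=5: ŷ = -7 + 3·5 = 8; r = 2 − 8 = -6
x=6: ŷ = -7 + 3·6 = 11; r = 16 − 11 = 5
x=7: ŷ = -7 + 3·7 = 14; r = 18 − 14 = 4
x=8: ŷ = -7 + 3·8 = 17; r = 20 − 17 = 3
x=9: ŷ = -7 + 3·9 = 20; r = 15 − 20 = -5
x=10: ŷ = -7 + 3·10 = 23; r = 19 − 23 = -4
x=11: ŷ = -7 + 3·11 = 26; r = 29 − 26 = 3
Signs: − + + + − − +
Runs: −×1, +×3, −×2, +×1 → 4

4 runs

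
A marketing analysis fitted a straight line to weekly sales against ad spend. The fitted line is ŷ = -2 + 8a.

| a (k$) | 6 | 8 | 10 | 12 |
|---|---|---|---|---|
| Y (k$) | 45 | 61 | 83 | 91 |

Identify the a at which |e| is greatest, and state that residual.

a = 10, e = 5

a=6: ŷ = -2 + 8·6 = 46; e = 45 − 46 = -1
a=8: ŷ = -2 + 8·8 = 62; e = 61 − 62 = -1
a=10: ŷ = -2 + 8·10 = 78; e = 83 − 78 = 5
a=12: ŷ = -2 + 8·12 = 94; e = 91 − 94 = -3
Largest |e| is 5 at a = 10, residual 5.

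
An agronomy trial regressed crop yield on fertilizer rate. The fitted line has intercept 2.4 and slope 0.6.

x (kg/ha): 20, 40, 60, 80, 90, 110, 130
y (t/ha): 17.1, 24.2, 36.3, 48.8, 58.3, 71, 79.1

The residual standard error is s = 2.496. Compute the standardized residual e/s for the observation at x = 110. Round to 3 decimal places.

1.042

ŷ = 2.4 + 0.6·110 = 68.4
e = 71 − 68.4 = 2.6
e/s = 2.6 / 2.496 = 1.042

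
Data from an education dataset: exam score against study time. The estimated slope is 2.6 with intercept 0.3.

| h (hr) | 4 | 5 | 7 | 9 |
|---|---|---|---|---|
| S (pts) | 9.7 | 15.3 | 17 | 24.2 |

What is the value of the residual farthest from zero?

h=4: ŷ = 0.3 + 2.6·4 = 10.7; r = 9.7 − 10.7 = -1
h=5: ŷ = 0.3 + 2.6·5 = 13.3; r = 15.3 − 13.3 = 2
h=7: ŷ = 0.3 + 2.6·7 = 18.5; r = 17 − 18.5 = -1.5
h=9: ŷ = 0.3 + 2.6·9 = 23.7; r = 24.2 − 23.7 = 0.5
Largest |r| is 2 at h = 5, residual 2.

r = 2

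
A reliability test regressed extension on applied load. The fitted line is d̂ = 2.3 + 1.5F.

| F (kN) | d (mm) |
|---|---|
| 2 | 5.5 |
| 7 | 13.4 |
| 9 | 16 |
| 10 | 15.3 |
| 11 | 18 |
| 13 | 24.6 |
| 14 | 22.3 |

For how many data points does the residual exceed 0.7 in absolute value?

4

F=2: d̂ = 2.3 + 1.5·2 = 5.3; e = 5.5 − 5.3 = 0.2
F=7: d̂ = 2.3 + 1.5·7 = 12.8; e = 13.4 − 12.8 = 0.6
F=9: d̂ = 2.3 + 1.5·9 = 15.8; e = 16 − 15.8 = 0.2
F=10: d̂ = 2.3 + 1.5·10 = 17.3; e = 15.3 − 17.3 = -2
F=11: d̂ = 2.3 + 1.5·11 = 18.8; e = 18 − 18.8 = -0.8
F=13: d̂ = 2.3 + 1.5·13 = 21.8; e = 24.6 − 21.8 = 2.8
F=14: d̂ = 2.3 + 1.5·14 = 23.3; e = 22.3 − 23.3 = -1
|e| > 0.7: F=10 (|e|=2), F=11 (|e|=0.8), F=13 (|e|=2.8), F=14 (|e|=1) → 4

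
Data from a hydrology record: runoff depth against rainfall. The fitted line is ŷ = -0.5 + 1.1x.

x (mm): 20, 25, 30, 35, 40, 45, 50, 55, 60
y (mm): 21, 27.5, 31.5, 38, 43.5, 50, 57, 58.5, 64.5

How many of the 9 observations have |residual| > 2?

1

x=20: ŷ = -0.5 + 1.1·20 = 21.5; r = 21 − 21.5 = -0.5
x=25: ŷ = -0.5 + 1.1·25 = 27; r = 27.5 − 27 = 0.5
x=30: ŷ = -0.5 + 1.1·30 = 32.5; r = 31.5 − 32.5 = -1
x=35: ŷ = -0.5 + 1.1·35 = 38; r = 38 − 38 = 0
x=40: ŷ = -0.5 + 1.1·40 = 43.5; r = 43.5 − 43.5 = 0
x=45: ŷ = -0.5 + 1.1·45 = 49; r = 50 − 49 = 1
x=50: ŷ = -0.5 + 1.1·50 = 54.5; r = 57 − 54.5 = 2.5
x=55: ŷ = -0.5 + 1.1·55 = 60; r = 58.5 − 60 = -1.5
x=60: ŷ = -0.5 + 1.1·60 = 65.5; r = 64.5 − 65.5 = -1
|r| > 2: x=50 (|r|=2.5) → 1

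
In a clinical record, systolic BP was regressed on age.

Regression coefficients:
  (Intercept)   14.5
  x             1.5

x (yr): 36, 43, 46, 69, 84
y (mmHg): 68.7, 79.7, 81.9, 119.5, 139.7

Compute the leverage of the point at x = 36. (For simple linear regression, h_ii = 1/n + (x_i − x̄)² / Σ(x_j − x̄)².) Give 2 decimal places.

x̄ = (36 + 43 + 46 + 69 + 84)/5 = 55.6
Σ(x − x̄)² = 384.16 + 158.76 + 92.16 + 179.56 + 806.56 = 1621.2
h = 1/5 + (-19.6)²/1621.2 = 0.2 + 0.23696 = 0.44

h = 0.44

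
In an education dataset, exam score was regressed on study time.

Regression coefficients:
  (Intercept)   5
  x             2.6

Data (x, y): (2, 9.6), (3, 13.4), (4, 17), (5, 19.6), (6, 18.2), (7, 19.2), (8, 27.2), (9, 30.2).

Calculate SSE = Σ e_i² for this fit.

x=2: ŷ = 5 + 2.6·2 = 10.2; e = 9.6 − 10.2 = -0.6
x=3: ŷ = 5 + 2.6·3 = 12.8; e = 13.4 − 12.8 = 0.6
x=4: ŷ = 5 + 2.6·4 = 15.4; e = 17 − 15.4 = 1.6
x=5: ŷ = 5 + 2.6·5 = 18; e = 19.6 − 18 = 1.6
x=6: ŷ = 5 + 2.6·6 = 20.6; e = 18.2 − 20.6 = -2.4
x=7: ŷ = 5 + 2.6·7 = 23.2; e = 19.2 − 23.2 = -4
x=8: ŷ = 5 + 2.6·8 = 25.8; e = 27.2 − 25.8 = 1.4
x=9: ŷ = 5 + 2.6·9 = 28.4; e = 30.2 − 28.4 = 1.8
SSE = 0.36 + 0.36 + 2.56 + 2.56 + 5.76 + 16 + 1.96 + 3.24 = 32.8

SSE = 32.8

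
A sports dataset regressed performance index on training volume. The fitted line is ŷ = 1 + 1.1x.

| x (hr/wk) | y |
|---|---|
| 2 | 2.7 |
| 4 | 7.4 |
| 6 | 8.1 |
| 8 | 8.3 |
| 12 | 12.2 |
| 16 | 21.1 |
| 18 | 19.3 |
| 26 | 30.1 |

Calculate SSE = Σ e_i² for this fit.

x=2: ŷ = 1 + 1.1·2 = 3.2; e = 2.7 − 3.2 = -0.5
x=4: ŷ = 1 + 1.1·4 = 5.4; e = 7.4 − 5.4 = 2
x=6: ŷ = 1 + 1.1·6 = 7.6; e = 8.1 − 7.6 = 0.5
x=8: ŷ = 1 + 1.1·8 = 9.8; e = 8.3 − 9.8 = -1.5
x=12: ŷ = 1 + 1.1·12 = 14.2; e = 12.2 − 14.2 = -2
x=16: ŷ = 1 + 1.1·16 = 18.6; e = 21.1 − 18.6 = 2.5
x=18: ŷ = 1 + 1.1·18 = 20.8; e = 19.3 − 20.8 = -1.5
x=26: ŷ = 1 + 1.1·26 = 29.6; e = 30.1 − 29.6 = 0.5
SSE = 0.25 + 4 + 0.25 + 2.25 + 4 + 6.25 + 2.25 + 0.25 = 19.5

SSE = 19.5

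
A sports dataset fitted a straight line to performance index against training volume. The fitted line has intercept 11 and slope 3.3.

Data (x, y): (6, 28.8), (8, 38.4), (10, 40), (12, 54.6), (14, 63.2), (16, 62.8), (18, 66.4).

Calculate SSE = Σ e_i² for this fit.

x=6: ŷ = 11 + 3.3·6 = 30.8; e = 28.8 − 30.8 = -2
x=8: ŷ = 11 + 3.3·8 = 37.4; e = 38.4 − 37.4 = 1
x=10: ŷ = 11 + 3.3·10 = 44; e = 40 − 44 = -4
x=12: ŷ = 11 + 3.3·12 = 50.6; e = 54.6 − 50.6 = 4
x=14: ŷ = 11 + 3.3·14 = 57.2; e = 63.2 − 57.2 = 6
x=16: ŷ = 11 + 3.3·16 = 63.8; e = 62.8 − 63.8 = -1
x=18: ŷ = 11 + 3.3·18 = 70.4; e = 66.4 − 70.4 = -4
SSE = 4 + 1 + 16 + 16 + 36 + 1 + 16 = 90

SSE = 90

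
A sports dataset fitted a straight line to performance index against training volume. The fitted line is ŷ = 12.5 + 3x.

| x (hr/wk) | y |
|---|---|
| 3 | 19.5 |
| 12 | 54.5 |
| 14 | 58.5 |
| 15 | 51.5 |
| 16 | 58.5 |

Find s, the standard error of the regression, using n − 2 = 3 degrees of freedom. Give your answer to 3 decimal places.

s = 5.657

x=3: ŷ = 12.5 + 3·3 = 21.5; e = 19.5 − 21.5 = -2
x=12: ŷ = 12.5 + 3·12 = 48.5; e = 54.5 − 48.5 = 6
x=14: ŷ = 12.5 + 3·14 = 54.5; e = 58.5 − 54.5 = 4
x=15: ŷ = 12.5 + 3·15 = 57.5; e = 51.5 − 57.5 = -6
x=16: ŷ = 12.5 + 3·16 = 60.5; e = 58.5 − 60.5 = -2
SSE = 4 + 36 + 16 + 36 + 4 = 96
s = √(96/3) = √32 ≈ 5.657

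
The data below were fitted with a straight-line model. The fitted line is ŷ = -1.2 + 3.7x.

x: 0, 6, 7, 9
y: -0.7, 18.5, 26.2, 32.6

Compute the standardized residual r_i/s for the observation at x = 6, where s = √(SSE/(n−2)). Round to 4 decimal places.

-1.1785

x=0: ŷ = -1.2 + 3.7·0 = -1.2; r = -0.7 − (-1.2) = 0.5
x=6: ŷ = -1.2 + 3.7·6 = 21; r = 18.5 − 21 = -2.5
x=7: ŷ = -1.2 + 3.7·7 = 24.7; r = 26.2 − 24.7 = 1.5
x=9: ŷ = -1.2 + 3.7·9 = 32.1; r = 32.6 − 32.1 = 0.5
SSE = 0.25 + 6.25 + 2.25 + 0.25 = 9
s = √(9/2) = 2.12132
r/s = -2.5 / 2.12132 = -1.1785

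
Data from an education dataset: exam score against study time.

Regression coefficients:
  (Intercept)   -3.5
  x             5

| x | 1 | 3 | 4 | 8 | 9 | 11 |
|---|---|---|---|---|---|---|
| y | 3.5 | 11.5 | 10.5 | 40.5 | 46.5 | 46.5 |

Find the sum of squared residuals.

SSE = 106

x=1: ŷ = -3.5 + 5·1 = 1.5; e = 3.5 − 1.5 = 2
x=3: ŷ = -3.5 + 5·3 = 11.5; e = 11.5 − 11.5 = 0
x=4: ŷ = -3.5 + 5·4 = 16.5; e = 10.5 − 16.5 = -6
x=8: ŷ = -3.5 + 5·8 = 36.5; e = 40.5 − 36.5 = 4
x=9: ŷ = -3.5 + 5·9 = 41.5; e = 46.5 − 41.5 = 5
x=11: ŷ = -3.5 + 5·11 = 51.5; e = 46.5 − 51.5 = -5
SSE = 4 + 0 + 36 + 16 + 25 + 25 = 106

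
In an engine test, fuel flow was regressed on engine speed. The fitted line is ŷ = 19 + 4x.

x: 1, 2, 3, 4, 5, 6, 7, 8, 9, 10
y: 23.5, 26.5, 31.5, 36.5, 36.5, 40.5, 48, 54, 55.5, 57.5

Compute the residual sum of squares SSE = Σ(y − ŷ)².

SSE = 28

x=1: ŷ = 19 + 4·1 = 23; e = 23.5 − 23 = 0.5
x=2: ŷ = 19 + 4·2 = 27; e = 26.5 − 27 = -0.5
x=3: ŷ = 19 + 4·3 = 31; e = 31.5 − 31 = 0.5
x=4: ŷ = 19 + 4·4 = 35; e = 36.5 − 35 = 1.5
x=5: ŷ = 19 + 4·5 = 39; e = 36.5 − 39 = -2.5
x=6: ŷ = 19 + 4·6 = 43; e = 40.5 − 43 = -2.5
x=7: ŷ = 19 + 4·7 = 47; e = 48 − 47 = 1
x=8: ŷ = 19 + 4·8 = 51; e = 54 − 51 = 3
x=9: ŷ = 19 + 4·9 = 55; e = 55.5 − 55 = 0.5
x=10: ŷ = 19 + 4·10 = 59; e = 57.5 − 59 = -1.5
SSE = 0.25 + 0.25 + 0.25 + 2.25 + 6.25 + 6.25 + 1 + 9 + 0.25 + 2.25 = 28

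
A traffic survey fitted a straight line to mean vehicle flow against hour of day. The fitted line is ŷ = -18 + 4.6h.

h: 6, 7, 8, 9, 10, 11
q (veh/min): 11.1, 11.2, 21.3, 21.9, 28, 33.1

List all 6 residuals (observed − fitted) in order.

h=6: ŷ = -18 + 4.6·6 = 9.6; r = 11.1 − 9.6 = 1.5
h=7: ŷ = -18 + 4.6·7 = 14.2; r = 11.2 − 14.2 = -3
h=8: ŷ = -18 + 4.6·8 = 18.8; r = 21.3 − 18.8 = 2.5
h=9: ŷ = -18 + 4.6·9 = 23.4; r = 21.9 − 23.4 = -1.5
h=10: ŷ = -18 + 4.6·10 = 28; r = 28 − 28 = 0
h=11: ŷ = -18 + 4.6·11 = 32.6; r = 33.1 − 32.6 = 0.5

1.5, -3, 2.5, -1.5, 0, 0.5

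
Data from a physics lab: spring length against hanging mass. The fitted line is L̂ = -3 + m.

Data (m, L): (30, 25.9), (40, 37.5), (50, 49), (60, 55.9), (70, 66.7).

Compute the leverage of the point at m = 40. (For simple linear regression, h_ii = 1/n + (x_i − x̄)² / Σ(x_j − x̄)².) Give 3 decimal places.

h = 0.300

m̄ = (30 + 40 + 50 + 60 + 70)/5 = 50
Σ(m − m̄)² = 400 + 100 + 0 + 100 + 400 = 1000
h = 1/5 + (-10)²/1000 = 0.2 + 0.1 = 0.300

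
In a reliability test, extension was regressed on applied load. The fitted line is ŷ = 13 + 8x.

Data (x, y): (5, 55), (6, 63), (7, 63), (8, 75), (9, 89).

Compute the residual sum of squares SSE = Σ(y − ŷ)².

x=5: ŷ = 13 + 8·5 = 53; e = 55 − 53 = 2
x=6: ŷ = 13 + 8·6 = 61; e = 63 − 61 = 2
x=7: ŷ = 13 + 8·7 = 69; e = 63 − 69 = -6
x=8: ŷ = 13 + 8·8 = 77; e = 75 − 77 = -2
x=9: ŷ = 13 + 8·9 = 85; e = 89 − 85 = 4
SSE = 4 + 4 + 36 + 4 + 16 = 64

SSE = 64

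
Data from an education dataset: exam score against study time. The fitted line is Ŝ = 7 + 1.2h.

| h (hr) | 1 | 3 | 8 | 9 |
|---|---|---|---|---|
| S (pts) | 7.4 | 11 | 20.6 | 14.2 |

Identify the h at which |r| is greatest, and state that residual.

h = 8, r = 4

h=1: Ŝ = 7 + 1.2·1 = 8.2; r = 7.4 − 8.2 = -0.8
h=3: Ŝ = 7 + 1.2·3 = 10.6; r = 11 − 10.6 = 0.4
h=8: Ŝ = 7 + 1.2·8 = 16.6; r = 20.6 − 16.6 = 4
h=9: Ŝ = 7 + 1.2·9 = 17.8; r = 14.2 − 17.8 = -3.6
Largest |r| is 4 at h = 8, residual 4.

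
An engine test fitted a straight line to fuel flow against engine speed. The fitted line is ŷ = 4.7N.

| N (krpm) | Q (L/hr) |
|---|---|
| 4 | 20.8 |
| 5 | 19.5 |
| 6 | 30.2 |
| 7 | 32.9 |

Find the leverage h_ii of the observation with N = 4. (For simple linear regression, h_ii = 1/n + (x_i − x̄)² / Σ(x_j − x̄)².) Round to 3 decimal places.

h = 0.700

N̄ = (4 + 5 + 6 + 7)/4 = 5.5
Σ(N − N̄)² = 2.25 + 0.25 + 0.25 + 2.25 = 5
h = 1/4 + (-1.5)²/5 = 0.25 + 0.45 = 0.700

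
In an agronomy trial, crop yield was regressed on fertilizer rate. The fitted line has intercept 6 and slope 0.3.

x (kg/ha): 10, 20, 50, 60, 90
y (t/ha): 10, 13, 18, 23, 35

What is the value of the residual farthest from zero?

r = -3

x=10: ŷ = 6 + 0.3·10 = 9; r = 10 − 9 = 1
x=20: ŷ = 6 + 0.3·20 = 12; r = 13 − 12 = 1
x=50: ŷ = 6 + 0.3·50 = 21; r = 18 − 21 = -3
x=60: ŷ = 6 + 0.3·60 = 24; r = 23 − 24 = -1
x=90: ŷ = 6 + 0.3·90 = 33; r = 35 − 33 = 2
Largest |r| is 3 at x = 50, residual -3.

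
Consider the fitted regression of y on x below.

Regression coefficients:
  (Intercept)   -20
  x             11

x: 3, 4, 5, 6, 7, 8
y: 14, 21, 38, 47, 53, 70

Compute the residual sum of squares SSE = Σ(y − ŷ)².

SSE = 40

x=3: ŷ = -20 + 11·3 = 13; e = 14 − 13 = 1
x=4: ŷ = -20 + 11·4 = 24; e = 21 − 24 = -3
x=5: ŷ = -20 + 11·5 = 35; e = 38 − 35 = 3
x=6: ŷ = -20 + 11·6 = 46; e = 47 − 46 = 1
x=7: ŷ = -20 + 11·7 = 57; e = 53 − 57 = -4
x=8: ŷ = -20 + 11·8 = 68; e = 70 − 68 = 2
SSE = 1 + 9 + 9 + 1 + 16 + 4 = 40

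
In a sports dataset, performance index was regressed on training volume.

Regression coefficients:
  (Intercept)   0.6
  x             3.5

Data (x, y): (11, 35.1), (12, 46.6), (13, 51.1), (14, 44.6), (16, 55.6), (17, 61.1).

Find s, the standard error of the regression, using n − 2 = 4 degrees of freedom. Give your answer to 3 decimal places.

s = 4.583

x=11: ŷ = 0.6 + 3.5·11 = 39.1; r = 35.1 − 39.1 = -4
x=12: ŷ = 0.6 + 3.5·12 = 42.6; r = 46.6 − 42.6 = 4
x=13: ŷ = 0.6 + 3.5·13 = 46.1; r = 51.1 − 46.1 = 5
x=14: ŷ = 0.6 + 3.5·14 = 49.6; r = 44.6 − 49.6 = -5
x=16: ŷ = 0.6 + 3.5·16 = 56.6; r = 55.6 − 56.6 = -1
x=17: ŷ = 0.6 + 3.5·17 = 60.1; r = 61.1 − 60.1 = 1
SSE = 16 + 16 + 25 + 25 + 1 + 1 = 84
s = √(84/4) = √21 ≈ 4.583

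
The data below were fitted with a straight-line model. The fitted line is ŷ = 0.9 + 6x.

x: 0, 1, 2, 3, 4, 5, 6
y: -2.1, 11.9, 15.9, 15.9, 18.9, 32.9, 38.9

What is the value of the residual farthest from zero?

r = -6

x=0: ŷ = 0.9 + 6·0 = 0.9; r = -2.1 − 0.9 = -3
x=1: ŷ = 0.9 + 6·1 = 6.9; r = 11.9 − 6.9 = 5
x=2: ŷ = 0.9 + 6·2 = 12.9; r = 15.9 − 12.9 = 3
x=3: ŷ = 0.9 + 6·3 = 18.9; r = 15.9 − 18.9 = -3
x=4: ŷ = 0.9 + 6·4 = 24.9; r = 18.9 − 24.9 = -6
x=5: ŷ = 0.9 + 6·5 = 30.9; r = 32.9 − 30.9 = 2
x=6: ŷ = 0.9 + 6·6 = 36.9; r = 38.9 − 36.9 = 2
Largest |r| is 6 at x = 4, residual -6.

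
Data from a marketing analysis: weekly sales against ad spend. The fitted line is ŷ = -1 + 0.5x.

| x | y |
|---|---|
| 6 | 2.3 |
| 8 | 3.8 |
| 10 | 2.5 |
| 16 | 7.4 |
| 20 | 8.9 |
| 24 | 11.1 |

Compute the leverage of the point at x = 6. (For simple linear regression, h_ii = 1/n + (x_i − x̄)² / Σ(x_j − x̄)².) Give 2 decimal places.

h = 0.42

x̄ = (6 + 8 + 10 + 16 + 20 + 24)/6 = 14
Σ(x − x̄)² = 64 + 36 + 16 + 4 + 36 + 100 = 256
h = 1/6 + (-8)²/256 = 0.166667 + 0.25 = 0.42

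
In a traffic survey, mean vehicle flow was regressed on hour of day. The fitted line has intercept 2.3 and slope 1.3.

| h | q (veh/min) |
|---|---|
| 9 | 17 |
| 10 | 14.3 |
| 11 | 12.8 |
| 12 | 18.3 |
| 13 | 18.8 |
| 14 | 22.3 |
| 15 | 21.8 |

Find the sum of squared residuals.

h=9: ŷ = 2.3 + 1.3·9 = 14; r = 17 − 14 = 3
h=10: ŷ = 2.3 + 1.3·10 = 15.3; r = 14.3 − 15.3 = -1
h=11: ŷ = 2.3 + 1.3·11 = 16.6; r = 12.8 − 16.6 = -3.8
h=12: ŷ = 2.3 + 1.3·12 = 17.9; r = 18.3 − 17.9 = 0.4
h=13: ŷ = 2.3 + 1.3·13 = 19.2; r = 18.8 − 19.2 = -0.4
h=14: ŷ = 2.3 + 1.3·14 = 20.5; r = 22.3 − 20.5 = 1.8
h=15: ŷ = 2.3 + 1.3·15 = 21.8; r = 21.8 − 21.8 = 0
SSE = 9 + 1 + 14.44 + 0.16 + 0.16 + 3.24 + 0 = 28

SSE = 28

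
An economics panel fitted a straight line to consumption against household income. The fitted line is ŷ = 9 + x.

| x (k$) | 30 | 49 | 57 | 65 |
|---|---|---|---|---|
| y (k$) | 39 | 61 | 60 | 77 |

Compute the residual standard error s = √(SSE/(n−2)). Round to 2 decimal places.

s = 5.20

x=30: ŷ = 9 + 30 = 39; r = 39 − 39 = 0
x=49: ŷ = 9 + 49 = 58; r = 61 − 58 = 3
x=57: ŷ = 9 + 57 = 66; r = 60 − 66 = -6
x=65: ŷ = 9 + 65 = 74; r = 77 − 74 = 3
SSE = 0 + 9 + 36 + 9 = 54
s = √(54/2) = √27 ≈ 5.20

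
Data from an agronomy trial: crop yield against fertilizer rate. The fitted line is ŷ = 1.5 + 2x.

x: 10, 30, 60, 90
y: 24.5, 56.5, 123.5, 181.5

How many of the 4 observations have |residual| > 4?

1

x=10: ŷ = 1.5 + 2·10 = 21.5; e = 24.5 − 21.5 = 3
x=30: ŷ = 1.5 + 2·30 = 61.5; e = 56.5 − 61.5 = -5
x=60: ŷ = 1.5 + 2·60 = 121.5; e = 123.5 − 121.5 = 2
x=90: ŷ = 1.5 + 2·90 = 181.5; e = 181.5 − 181.5 = 0
|e| > 4: x=30 (|e|=5) → 1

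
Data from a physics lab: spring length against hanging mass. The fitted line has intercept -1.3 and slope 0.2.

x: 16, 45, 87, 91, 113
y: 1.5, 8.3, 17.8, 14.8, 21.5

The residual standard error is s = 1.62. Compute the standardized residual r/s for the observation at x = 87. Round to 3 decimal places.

ŷ = -1.3 + 0.2·87 = 16.1
r = 17.8 − 16.1 = 1.7
r/s = 1.7 / 1.62 = 1.049

1.049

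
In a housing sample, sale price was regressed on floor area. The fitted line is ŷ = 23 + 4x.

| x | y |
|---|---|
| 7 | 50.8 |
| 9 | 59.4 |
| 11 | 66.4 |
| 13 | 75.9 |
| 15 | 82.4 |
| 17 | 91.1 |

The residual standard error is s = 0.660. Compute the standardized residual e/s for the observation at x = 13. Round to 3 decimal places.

1.364

ŷ = 23 + 4·13 = 75
e = 75.9 − 75 = 0.9
e/s = 0.9 / 0.660 = 1.364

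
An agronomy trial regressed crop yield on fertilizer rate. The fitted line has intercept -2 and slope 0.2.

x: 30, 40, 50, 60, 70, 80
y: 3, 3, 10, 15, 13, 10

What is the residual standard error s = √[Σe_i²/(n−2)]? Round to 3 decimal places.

x=30: ŷ = -2 + 0.2·30 = 4; e = 3 − 4 = -1
x=40: ŷ = -2 + 0.2·40 = 6; e = 3 − 6 = -3
x=50: ŷ = -2 + 0.2·50 = 8; e = 10 − 8 = 2
x=60: ŷ = -2 + 0.2·60 = 10; e = 15 − 10 = 5
x=70: ŷ = -2 + 0.2·70 = 12; e = 13 − 12 = 1
x=80: ŷ = -2 + 0.2·80 = 14; e = 10 − 14 = -4
SSE = 1 + 9 + 4 + 25 + 1 + 16 = 56
s = √(56/4) = √14 ≈ 3.742

s = 3.742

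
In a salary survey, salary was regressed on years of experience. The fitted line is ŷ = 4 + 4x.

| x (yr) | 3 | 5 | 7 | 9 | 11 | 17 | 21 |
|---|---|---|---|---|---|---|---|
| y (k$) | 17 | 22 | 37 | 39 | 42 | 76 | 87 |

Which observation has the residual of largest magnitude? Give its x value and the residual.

x = 11, r = -6

x=3: ŷ = 4 + 4·3 = 16; r = 17 − 16 = 1
x=5: ŷ = 4 + 4·5 = 24; r = 22 − 24 = -2
x=7: ŷ = 4 + 4·7 = 32; r = 37 − 32 = 5
x=9: ŷ = 4 + 4·9 = 40; r = 39 − 40 = -1
x=11: ŷ = 4 + 4·11 = 48; r = 42 − 48 = -6
x=17: ŷ = 4 + 4·17 = 72; r = 76 − 72 = 4
x=21: ŷ = 4 + 4·21 = 88; r = 87 − 88 = -1
Largest |r| is 6 at x = 11, residual -6.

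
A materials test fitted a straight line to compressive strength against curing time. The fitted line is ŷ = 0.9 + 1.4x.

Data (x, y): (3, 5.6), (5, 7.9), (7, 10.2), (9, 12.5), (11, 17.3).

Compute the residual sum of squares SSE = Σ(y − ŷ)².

x=3: ŷ = 0.9 + 1.4·3 = 5.1; e = 5.6 − 5.1 = 0.5
x=5: ŷ = 0.9 + 1.4·5 = 7.9; e = 7.9 − 7.9 = 0
x=7: ŷ = 0.9 + 1.4·7 = 10.7; e = 10.2 − 10.7 = -0.5
x=9: ŷ = 0.9 + 1.4·9 = 13.5; e = 12.5 − 13.5 = -1
x=11: ŷ = 0.9 + 1.4·11 = 16.3; e = 17.3 − 16.3 = 1
SSE = 0.25 + 0 + 0.25 + 1 + 1 = 2.5

SSE = 2.5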